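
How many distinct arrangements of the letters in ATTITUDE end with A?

840

Fix A in the last position and arrange the remaining 7 letters.
Those 7 letters have T appearing 3 times, giving (7)!/(3!) = 840.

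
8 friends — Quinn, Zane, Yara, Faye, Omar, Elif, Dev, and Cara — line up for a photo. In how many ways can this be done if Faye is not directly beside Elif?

There are 8! = 40320 arrangements in all. If Faye and Elif are adjacent, merging them into one block gives 2·(7)! = 10080 arrangements.
So 40320 − 10080 = 30240 arrangements keep them apart.

30240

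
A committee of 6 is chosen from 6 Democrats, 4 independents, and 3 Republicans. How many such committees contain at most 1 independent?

Split by how many independents are chosen (0 through 1).
Sum: C(4,0)·C(9,6) + C(4,1)·C(9,5) = 84 + 504 = 588.

588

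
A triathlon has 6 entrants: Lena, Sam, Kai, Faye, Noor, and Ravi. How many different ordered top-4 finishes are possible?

This is an ordered selection of 4 from 6: P(6,4).
That gives 6 × 5 × 4 × 3 = 360.

360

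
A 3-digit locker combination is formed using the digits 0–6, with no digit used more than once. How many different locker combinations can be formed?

This is a permutation of 3 out of 7: P(7,3) = 7!/4!.
7 × 6 × 5 = 210.

210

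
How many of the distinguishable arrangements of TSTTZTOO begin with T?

420

With the first slot taken by T, it remains to arrange the other 7 letters (STTZTOO).
Those 7 letters have O appearing twice and T appearing 3 times, giving (7)!/(3!·2!) = 420.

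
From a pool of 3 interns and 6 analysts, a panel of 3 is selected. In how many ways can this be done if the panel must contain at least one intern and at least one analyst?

Total 3-person selections from all 9: C(9,3) = 84.
Selections missing a whole group: no interns → C(6,3) = 20; no analysts → C(3,3) = 1.
Both groups omitted at once is impossible, so 84 − 21 = 63.

63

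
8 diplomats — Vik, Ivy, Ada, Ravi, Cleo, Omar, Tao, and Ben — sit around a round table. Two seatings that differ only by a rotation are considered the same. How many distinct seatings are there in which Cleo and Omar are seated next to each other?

1440

Treat {Cleo, Omar} as one unit (2 internal orders) and seat the resulting 7 units around the table: (6)! circular arrangements.
So 2 × (6)! = 2 × 720 = 1440.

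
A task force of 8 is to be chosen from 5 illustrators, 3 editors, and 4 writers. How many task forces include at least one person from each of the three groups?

485

Total 8-person selections from all 12: C(12,8) = 495.
Subtract selections that omit an entire group: no illustrators → C(7,8) = 0; no editors → C(9,8) = 9; no writers → C(8,8) = 1.
Add back selections omitting two groups (i.e. drawn from a single group): C(5,8) + C(3,8) + C(4,8) = 0.
By inclusion–exclusion: 495 − 10 + 0 = 485.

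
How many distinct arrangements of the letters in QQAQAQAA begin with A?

35

With the first slot taken by A, it remains to arrange the other 7 letters (QQQAQAA).
Those 7 letters have A appearing 3 times and Q appearing 4 times, giving (7)!/(4!·3!) = 35.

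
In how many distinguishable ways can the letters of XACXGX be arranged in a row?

XACXGX has 6 letters with X appearing 3 times.
So there are 6! / (3!) = 120 distinguishable arrangements.

120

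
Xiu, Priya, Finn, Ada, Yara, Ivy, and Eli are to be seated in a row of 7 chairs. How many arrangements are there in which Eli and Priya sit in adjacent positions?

Place the 5 others and the Eli-Priya pair as 6 objects in a line; the pair has 2 internal arrangements.
So the count is 2·(6)! = 1440.

1440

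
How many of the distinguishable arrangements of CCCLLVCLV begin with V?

Fix V in the first position and arrange the remaining 8 letters.
Those 8 letters have C appearing 4 times and L appearing 3 times, giving (8)!/(4!·3!) = 280.

280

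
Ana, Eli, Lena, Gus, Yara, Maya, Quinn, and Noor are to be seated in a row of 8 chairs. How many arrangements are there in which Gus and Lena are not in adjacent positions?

30240

Of the 8! = 40320 arrangements, those with Gus and Lena adjacent number 2 × 7! = 10080 (treat the pair as a block with 2 internal orders).
So 40320 − 10080 = 30240 arrangements keep them apart.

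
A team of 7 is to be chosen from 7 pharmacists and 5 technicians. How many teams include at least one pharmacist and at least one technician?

791

Total 7-person selections from all 12: C(12,7) = 792.
Subtract selections that omit an entire group: no pharmacists → C(5,7) = 0; no technicians → C(7,7) = 1.
Both groups omitted at once is impossible, so 792 − 1 = 791.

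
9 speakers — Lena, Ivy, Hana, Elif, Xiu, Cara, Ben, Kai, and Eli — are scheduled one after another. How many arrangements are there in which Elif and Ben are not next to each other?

Of the 9! = 362880 arrangements, those with Elif and Ben adjacent number 2 × 8! = 80640 (treat the pair as a block with 2 internal orders).
So 362880 − 80640 = 282240 arrangements keep them apart.

282240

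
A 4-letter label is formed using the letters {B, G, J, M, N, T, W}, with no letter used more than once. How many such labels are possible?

840

With no repetition, fill the 4 letters in order: 7 choices, then 6, down to 4.
7 × 6 × 5 × 4 = 840.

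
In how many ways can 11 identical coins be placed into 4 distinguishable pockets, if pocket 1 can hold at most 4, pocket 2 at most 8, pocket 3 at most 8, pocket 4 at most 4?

180

By stars and bars, unrestricted non-negative solutions to x_1+…+x_4 = 11 number C(11+3,3) = 364.
Subtract solutions that violate a single cap (substitute x_i' = x_i − (cap_i+1)): x_1 ≥ 5 gives C(9,3) = 84; x_2 ≥ 9 gives C(5,3) = 10; x_3 ≥ 9 gives C(5,3) = 10; x_4 ≥ 5 gives C(9,3) = 84. Together 188.
Add back pairs where two caps are both exceeded: 0 + 0 + 4 + 0 + 0 + 0 = 4.
By inclusion–exclusion the count is 364 − 188 + 4 = 180.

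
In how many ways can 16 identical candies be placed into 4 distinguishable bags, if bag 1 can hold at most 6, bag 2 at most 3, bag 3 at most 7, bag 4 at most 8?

Ignoring the caps, the number of non-negative solutions to x_1+…+x_4 = 16 is C(19,3) = 969.
Subtract solutions that violate a single cap (substitute x_i' = x_i − (cap_i+1)): x_1 ≥ 7 gives C(12,3) = 220; x_2 ≥ 4 gives C(15,3) = 455; x_3 ≥ 8 gives C(11,3) = 165; x_4 ≥ 9 gives C(10,3) = 120. Together 960.
Add back pairs where two caps are both exceeded: 56 + 4 + 1 + 35 + 20 + 0 = 116.
By inclusion–exclusion the count is 969 − 960 + 116 = 125.

125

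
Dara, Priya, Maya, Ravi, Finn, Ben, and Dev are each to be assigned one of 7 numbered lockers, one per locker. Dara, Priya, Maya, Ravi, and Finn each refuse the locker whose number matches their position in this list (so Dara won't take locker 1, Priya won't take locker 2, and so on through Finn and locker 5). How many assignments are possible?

2428

Let Aᵢ (for 1 ≤ i ≤ 5) be the placements that put person i in their forbidden locker. Any j of these fix j positions, leaving (7−j)! ways to fill the rest, and there are C(5,j) ways to pick which j.
By inclusion–exclusion, the number of valid placements is Σ_{j=0}^{5} (−1)^j C(5,j)·(7−j)!.
Computing: 5040 − 3600 + 1200 − 240 + 30 − 2 = 2428.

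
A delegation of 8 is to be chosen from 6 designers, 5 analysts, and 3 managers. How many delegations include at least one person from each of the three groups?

Unrestricted: C(14,8) = 3003 ways to pick any 8 of the 14.
Subtract selections that omit an entire group: no designers → C(8,8) = 1; no analysts → C(9,8) = 9; no managers → C(11,8) = 165.
Add back selections omitting two groups (i.e. drawn from a single group): C(6,8) + C(5,8) + C(3,8) = 0.
By inclusion–exclusion: 3003 − 175 + 0 = 2828.

2828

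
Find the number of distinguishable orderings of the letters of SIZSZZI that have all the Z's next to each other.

Treat the 3 copies of Z as a single block. The multiset to arrange is then {ZZZ, I, I, S, S}, 5 items in all.
That gives (5)!/(2!·2!) = 30 arrangements.

30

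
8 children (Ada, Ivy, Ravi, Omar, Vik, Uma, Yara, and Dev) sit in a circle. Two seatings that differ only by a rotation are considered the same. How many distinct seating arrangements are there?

5040

Around a circle, 8 distinct people have 8!/8 = (7)! = 5040 rotationally distinct seatings.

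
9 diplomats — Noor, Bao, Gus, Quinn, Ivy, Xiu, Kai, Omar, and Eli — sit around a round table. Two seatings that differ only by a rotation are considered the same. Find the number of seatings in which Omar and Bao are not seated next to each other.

30240

Without the restriction there are (8)! = 40320 seatings.
Seatings with Omar beside Bao: treat them as a block with 2 internal orders, giving 2 × (7)! = 10080.
Subtracting, 40320 − 10080 = 30240.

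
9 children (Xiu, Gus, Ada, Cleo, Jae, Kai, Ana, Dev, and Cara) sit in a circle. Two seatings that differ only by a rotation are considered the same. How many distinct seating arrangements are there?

Around a circle, 9 distinct people have 9!/9 = (8)! = 40320 rotationally distinct seatings.

40320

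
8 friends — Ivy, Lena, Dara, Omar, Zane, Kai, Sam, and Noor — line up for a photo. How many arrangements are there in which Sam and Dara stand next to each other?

Treat {Sam, Dara} as a single unit. There are 7 units to order, and the pair itself can be ordered 2 ways.
So the count is 2·(7)! = 10080.

10080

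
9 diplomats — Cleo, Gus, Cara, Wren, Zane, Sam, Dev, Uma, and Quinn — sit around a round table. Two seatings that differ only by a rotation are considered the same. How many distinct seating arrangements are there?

Around a circle, 9 distinct people have 9!/9 = (8)! = 40320 rotationally distinct seatings.

40320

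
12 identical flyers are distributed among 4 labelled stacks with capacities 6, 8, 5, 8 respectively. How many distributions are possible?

Without the upper bounds there are C(15,3) = 455 ways to split 12 among 4 stacks.
Subtract solutions that violate a single cap (substitute x_i' = x_i − (cap_i+1)): x_1 ≥ 7 gives C(8,3) = 56; x_2 ≥ 9 gives C(6,3) = 20; x_3 ≥ 6 gives C(9,3) = 84; x_4 ≥ 9 gives C(6,3) = 20. Together 180.
No two caps can be exceeded simultaneously, so the pair terms are all 0.
By inclusion–exclusion the count is 455 − 180 + 0 = 275.

275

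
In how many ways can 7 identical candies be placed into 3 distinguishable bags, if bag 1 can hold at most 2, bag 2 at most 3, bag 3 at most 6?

Without the upper bounds there are C(9,2) = 36 ways to split 7 among 3 bags.
Subtract solutions that violate a single cap (substitute x_i' = x_i − (cap_i+1)): x_1 ≥ 3 gives C(6,2) = 15; x_2 ≥ 4 gives C(5,2) = 10; x_3 ≥ 7 gives C(2,2) = 1. Together 26.
Add back pairs where two caps are both exceeded: 1 + 0 + 0 = 1.
By inclusion–exclusion the count is 36 − 26 + 1 = 11.

11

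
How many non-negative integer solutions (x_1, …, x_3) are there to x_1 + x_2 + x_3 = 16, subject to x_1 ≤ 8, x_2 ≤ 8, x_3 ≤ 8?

45

By stars and bars, unrestricted non-negative solutions to x_1+…+x_3 = 16 number C(16+2,2) = 153.
Subtract solutions that violate a single cap (substitute x_i' = x_i − (cap_i+1)): x_1 ≥ 9 gives C(9,2) = 36; x_2 ≥ 9 gives C(9,2) = 36; x_3 ≥ 9 gives C(9,2) = 36. Together 108.
No two caps can be exceeded simultaneously, so the pair terms are all 0.
By inclusion–exclusion the count is 153 − 108 + 0 = 45.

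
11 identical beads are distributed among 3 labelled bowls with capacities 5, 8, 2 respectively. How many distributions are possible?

12

Without the upper bounds there are C(13,2) = 78 ways to split 11 among 3 bowls.
Subtract solutions that violate a single cap (substitute x_i' = x_i − (cap_i+1)): x_1 ≥ 6 gives C(7,2) = 21; x_2 ≥ 9 gives C(4,2) = 6; x_3 ≥ 3 gives C(10,2) = 45. Together 72.
Add back pairs where two caps are both exceeded: 0 + 6 + 0 = 6.
By inclusion–exclusion the count is 78 − 72 + 6 = 12.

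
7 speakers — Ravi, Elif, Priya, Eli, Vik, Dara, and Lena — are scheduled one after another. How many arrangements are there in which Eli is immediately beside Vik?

1440

Place the 5 others and the Eli-Vik pair as 6 objects in a line; the pair has 2 internal arrangements.
So the count is 2·(6)! = 1440.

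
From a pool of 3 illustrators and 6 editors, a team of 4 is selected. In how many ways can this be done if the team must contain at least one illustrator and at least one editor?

With no constraint there are C(9,4) = 126 possible selections.
Subtract selections that omit an entire group: no illustrators → C(6,4) = 15; no editors → C(3,4) = 0.
Both groups omitted at once is impossible, so 126 − 15 = 111.

111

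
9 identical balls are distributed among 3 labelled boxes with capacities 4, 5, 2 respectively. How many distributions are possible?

Without the upper bounds there are C(11,2) = 55 ways to split 9 among 3 boxes.
Subtract solutions that violate a single cap (substitute x_i' = x_i − (cap_i+1)): x_1 ≥ 5 gives C(6,2) = 15; x_2 ≥ 6 gives C(5,2) = 10; x_3 ≥ 3 gives C(8,2) = 28. Together 53.
Add back pairs where two caps are both exceeded: 0 + 3 + 1 = 4.
By inclusion–exclusion the count is 55 − 53 + 4 = 6.

6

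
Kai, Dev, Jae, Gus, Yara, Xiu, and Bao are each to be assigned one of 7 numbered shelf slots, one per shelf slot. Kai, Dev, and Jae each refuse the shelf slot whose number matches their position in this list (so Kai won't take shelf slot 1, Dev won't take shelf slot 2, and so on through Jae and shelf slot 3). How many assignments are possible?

Let Aᵢ (for i ∈ {1, 2, 3}) be the placements that put person i in their forbidden shelf slot. Any j of these fix j positions, leaving (7−j)! ways to fill the rest, and there are C(3,j) ways to pick which j.
By inclusion–exclusion, the number of valid placements is Σ_{j=0}^{3} (−1)^j C(3,j)·(7−j)!.
Computing: 5040 − 2160 + 360 − 24 = 3216.

3216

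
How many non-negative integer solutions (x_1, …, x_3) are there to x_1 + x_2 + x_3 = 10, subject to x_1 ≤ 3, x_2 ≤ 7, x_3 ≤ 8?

Without the upper bounds there are C(12,2) = 66 ways to split 10 among 3 variables.
Subtract solutions that violate a single cap (substitute x_i' = x_i − (cap_i+1)): x_1 ≥ 4 gives C(8,2) = 28; x_2 ≥ 8 gives C(4,2) = 6; x_3 ≥ 9 gives C(3,2) = 3. Together 37.
No two caps can be exceeded simultaneously, so the pair terms are all 0.
By inclusion–exclusion the count is 66 − 37 + 0 = 29.

29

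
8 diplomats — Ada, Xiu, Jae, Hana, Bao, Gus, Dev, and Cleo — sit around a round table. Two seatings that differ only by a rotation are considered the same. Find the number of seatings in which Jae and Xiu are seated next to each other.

Glue Jae and Xiu into a block (2 internal orders). Seating 7 units around a circle gives (6)! arrangements.
So 2 × (6)! = 2 × 720 = 1440.

1440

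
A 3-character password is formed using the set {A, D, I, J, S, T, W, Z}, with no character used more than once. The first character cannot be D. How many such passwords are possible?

The first character has 8−1 = 7 choices (anything except D).
The remaining 2 characters are filled from the other 7 symbols without repetition: 7 × 6 = 42.
Total: 7 × 42 = 294.

294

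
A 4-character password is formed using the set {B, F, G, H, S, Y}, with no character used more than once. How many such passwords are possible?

This is a permutation of 4 out of 6: P(6,4) = 6!/2!.
6 × 5 × 4 × 3 = 360.

360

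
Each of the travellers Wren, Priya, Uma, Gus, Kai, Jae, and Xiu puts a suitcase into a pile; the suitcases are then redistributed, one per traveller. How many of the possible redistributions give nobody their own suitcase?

1854

Let Aᵢ be the assignments in which traveller i gets their own suitcase. We want the size of the complement of A₁∪…∪A_7.
By inclusion–exclusion this is Σ_{j=0}^{7} (−1)^j C(7,j)·(7−j)!.
Computing: 5040 − 5040 + 2520 − 840 + 210 − 42 + 7 − 1 = 1854.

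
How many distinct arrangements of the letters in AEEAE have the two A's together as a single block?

4

Treat the 2 copies of A as a single block. The multiset to arrange is then {AA, E, E, E}, 4 items in all.
That gives (4)!/(3!) = 4 arrangements.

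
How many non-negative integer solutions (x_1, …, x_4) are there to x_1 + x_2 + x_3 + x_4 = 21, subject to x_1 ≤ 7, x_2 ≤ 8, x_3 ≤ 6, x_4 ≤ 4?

Ignoring the caps, the number of non-negative solutions to x_1+…+x_4 = 21 is C(24,3) = 2024.
Subtract solutions that violate a single cap (substitute x_i' = x_i − (cap_i+1)): x_1 ≥ 8 gives C(16,3) = 560; x_2 ≥ 9 gives C(15,3) = 455; x_3 ≥ 7 gives C(17,3) = 680; x_4 ≥ 5 gives C(19,3) = 969. Together 2664.
Add back pairs where two caps are both exceeded: 35 + 84 + 165 + 56 + 120 + 220 = 680.
Subtract triples: 0 + 0 + 4 + 1 = 5.
By inclusion–exclusion the count is 2024 − 2664 + 680 − 5 = 35.

35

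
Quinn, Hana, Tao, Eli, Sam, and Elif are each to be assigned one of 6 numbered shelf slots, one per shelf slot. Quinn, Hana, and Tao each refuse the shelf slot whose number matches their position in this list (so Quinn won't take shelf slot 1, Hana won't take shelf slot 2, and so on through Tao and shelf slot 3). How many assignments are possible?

426

Let Aᵢ (for i ∈ {1, 2, 3}) be the placements that put person i in their forbidden shelf slot. Any j of these fix j positions, leaving (6−j)! ways to fill the rest, and there are C(3,j) ways to pick which j.
By inclusion–exclusion, the number of valid placements is Σ_{j=0}^{3} (−1)^j C(3,j)·(6−j)!.
Computing: 720 − 360 + 72 − 6 = 426.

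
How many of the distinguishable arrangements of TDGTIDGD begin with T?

420

Fix T in the first position and arrange the remaining 7 letters.
Those 7 letters have D appearing 3 times and G appearing twice, giving (7)!/(3!·2!) = 420.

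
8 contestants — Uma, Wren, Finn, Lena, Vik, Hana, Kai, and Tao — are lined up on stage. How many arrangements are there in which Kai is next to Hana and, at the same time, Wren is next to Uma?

2880

Treat {Kai,Hana} as one block (2 orders) and {Wren,Uma} as another (2 orders).
That leaves 6 units to arrange: 2 × 2 × 6! = 4 × 720 = 2880.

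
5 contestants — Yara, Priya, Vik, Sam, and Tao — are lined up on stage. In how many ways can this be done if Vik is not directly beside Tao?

Of the 5! = 120 arrangements, those with Vik and Tao adjacent number 2 × 4! = 48 (treat the pair as a block with 2 internal orders).
Complementary counting: 120 − 48 = 72.

72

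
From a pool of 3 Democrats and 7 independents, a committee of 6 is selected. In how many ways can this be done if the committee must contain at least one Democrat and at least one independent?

Total 6-person selections from all 10: C(10,6) = 210.
Selections missing a whole group: no Democrats → C(7,6) = 7; no independents → C(3,6) = 0.
Both groups omitted at once is impossible, so 210 − 7 = 203.

203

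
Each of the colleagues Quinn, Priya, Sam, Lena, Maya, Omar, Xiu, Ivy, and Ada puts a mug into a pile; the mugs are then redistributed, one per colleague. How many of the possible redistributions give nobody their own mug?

This is the derangement count D_9: permutations of 9 items with no fixed point.
By inclusion–exclusion this is Σ_{j=0}^{9} (−1)^j C(9,j)·(9−j)!.
Computing: 362880 − 362880 + 181440 − 60480 + 15120 − 3024 + 504 − 72 + 9 − 1 = 133496.

133496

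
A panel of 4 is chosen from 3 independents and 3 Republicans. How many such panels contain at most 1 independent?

3

Split by how many independents are chosen (0 through 1).
Sum: C(3,0)·C(3,4) + C(3,1)·C(3,3) = 0 + 3 = 3.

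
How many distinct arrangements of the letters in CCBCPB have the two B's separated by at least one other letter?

Total arrangements of CCBCPB: 6!/(3!·2!) = 60.
If the two B's are adjacent, glue them into one block, leaving 5 items to arrange: (5)!/(3!) = 20 ways.
Subtracting, 60 − 20 = 40 arrangements keep the B's apart.

40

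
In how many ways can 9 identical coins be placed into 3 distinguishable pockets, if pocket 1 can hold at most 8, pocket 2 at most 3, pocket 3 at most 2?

Without the upper bounds there are C(11,2) = 55 ways to split 9 among 3 pockets.
Subtract solutions that violate a single cap (substitute x_i' = x_i − (cap_i+1)): x_1 ≥ 9 gives C(2,2) = 1; x_2 ≥ 4 gives C(7,2) = 21; x_3 ≥ 3 gives C(8,2) = 28. Together 50.
Add back pairs where two caps are both exceeded: 0 + 0 + 6 = 6.
By inclusion–exclusion the count is 55 − 50 + 6 = 11.

11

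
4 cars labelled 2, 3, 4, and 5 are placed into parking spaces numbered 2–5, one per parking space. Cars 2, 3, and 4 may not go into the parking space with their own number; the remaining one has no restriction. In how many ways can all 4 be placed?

11

Let Aᵢ (for i ∈ {2, 3, 4}) be the placements that put car i in its forbidden parking space. Any j of these fix j positions, leaving (4−j)! ways to fill the rest, and there are C(3,j) ways to pick which j.
By inclusion–exclusion, the number of valid placements is Σ_{j=0}^{3} (−1)^j C(3,j)·(4−j)!.
Computing: 24 − 18 + 6 − 1 = 11.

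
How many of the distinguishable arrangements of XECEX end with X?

Fix X in the last position and arrange the remaining 4 letters.
Those 4 letters have E appearing twice, giving (4)!/(2!) = 12.

12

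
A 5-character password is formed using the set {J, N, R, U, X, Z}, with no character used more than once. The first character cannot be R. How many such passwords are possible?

600

The first character has 6−1 = 5 choices (anything except R).
The remaining 4 characters are filled from the other 5 symbols without repetition: 5 × 4 × 3 × 2 = 120.
Total: 5 × 120 = 600.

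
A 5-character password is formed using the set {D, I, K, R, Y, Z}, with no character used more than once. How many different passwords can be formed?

720

This is a permutation of 5 out of 6: P(6,5) = 6!/1!.
6 × 5 × 4 × 3 × 2 = 720.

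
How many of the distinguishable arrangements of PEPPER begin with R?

10

With the first slot taken by R, it remains to arrange the other 5 letters (PEPPE).
Those 5 letters have E appearing twice and P appearing 3 times, giving (5)!/(3!·2!) = 10.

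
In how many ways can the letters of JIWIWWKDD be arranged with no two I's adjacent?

There are 9!/(3!·2!·2!) = 15120 arrangements of JIWIWWKDD in total.
If the two I's are adjacent, glue them into one block, leaving 8 items to arrange: (8)!/(3!·2!) = 3360 ways.
Subtracting, 15120 − 3360 = 11760 arrangements keep the I's apart.

11760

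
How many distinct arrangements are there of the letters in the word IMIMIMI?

IMIMIMI has 7 letters with I appearing 4 times and M appearing 3 times.
So there are 7! / (4!·3!) = 35 distinguishable arrangements.

35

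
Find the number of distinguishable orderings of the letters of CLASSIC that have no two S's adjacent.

Total arrangements of CLASSIC: 7!/(2!·2!) = 1260.
Arrangements with the S's together: treat SS as one letter, giving (6)!/(2!) = 360.
Subtracting, 1260 − 360 = 900 arrangements keep the S's apart.

900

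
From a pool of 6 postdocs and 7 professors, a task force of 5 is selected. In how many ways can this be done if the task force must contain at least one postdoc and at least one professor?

1260

Unrestricted: C(13,5) = 1287 ways to pick any 5 of the 13.
Selections missing a whole group: no postdocs → C(7,5) = 21; no professors → C(6,5) = 6.
Both groups omitted at once is impossible, so 1287 − 27 = 1260.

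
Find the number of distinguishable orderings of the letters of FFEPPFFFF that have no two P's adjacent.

196

Total arrangements of FFEPPFFFF: 9!/(6!·2!) = 252.
If the two P's are adjacent, glue them into one block, leaving 8 items to arrange: (8)!/(6!) = 56 ways.
Subtracting, 252 − 56 = 196 arrangements keep the P's apart.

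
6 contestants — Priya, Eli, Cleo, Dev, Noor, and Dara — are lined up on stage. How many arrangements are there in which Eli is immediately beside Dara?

240

Glue Eli and Dara into one block (2 internal orders), leaving 5 units to arrange in a row.
That gives 2 × 5! = 2 × 120 = 240.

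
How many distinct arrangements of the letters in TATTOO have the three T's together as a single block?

Treat the 3 copies of T as a single block. The multiset to arrange is then {TTT, A, O, O}, 4 items in all.
That gives (4)!/(2!) = 12 arrangements.

12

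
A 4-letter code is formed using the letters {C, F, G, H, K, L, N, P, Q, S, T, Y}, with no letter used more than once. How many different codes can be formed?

With no repetition, fill the 4 letters in order: 12 choices, then 11, down to 9.
That product is 12 × 11 × 10 × 9 = 11880.

11880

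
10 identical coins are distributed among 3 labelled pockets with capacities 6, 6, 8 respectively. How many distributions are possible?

43

Ignoring the caps, the number of non-negative solutions to x_1+…+x_3 = 10 is C(12,2) = 66.
Subtract solutions that violate a single cap (substitute x_i' = x_i − (cap_i+1)): x_1 ≥ 7 gives C(5,2) = 10; x_2 ≥ 7 gives C(5,2) = 10; x_3 ≥ 9 gives C(3,2) = 3. Together 23.
No two caps can be exceeded simultaneously, so the pair terms are all 0.
By inclusion–exclusion the count is 66 − 23 + 0 = 43.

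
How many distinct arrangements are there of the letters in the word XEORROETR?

15120

The 9 letters of XEORROETR have repeats: E appearing twice, O appearing twice, and R appearing 3 times.
So there are 9! / (3!·2!·2!) = 15120 distinguishable arrangements.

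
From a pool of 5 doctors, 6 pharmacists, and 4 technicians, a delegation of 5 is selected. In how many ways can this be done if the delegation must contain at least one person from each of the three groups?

Unrestricted: C(15,5) = 3003 ways to pick any 5 of the 15.
Selections missing a whole group: no doctors → C(10,5) = 252; no pharmacists → C(9,5) = 126; no technicians → C(11,5) = 462.
Add back selections omitting two groups (i.e. drawn from a single group): C(5,5) + C(6,5) + C(4,5) = 7.
By inclusion–exclusion: 3003 − 840 + 7 = 2170.

2170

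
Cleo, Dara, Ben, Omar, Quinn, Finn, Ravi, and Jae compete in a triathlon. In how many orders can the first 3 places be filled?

This is an ordered selection of 3 from 8: P(8,3).
That gives 8 × 7 × 6 = 336.

336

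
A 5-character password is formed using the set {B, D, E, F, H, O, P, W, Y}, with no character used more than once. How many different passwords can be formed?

With no repetition, fill the 5 characters in order: 9 choices, then 8, down to 5.
That product is 9 × 8 × 7 × 6 × 5 = 15120.

15120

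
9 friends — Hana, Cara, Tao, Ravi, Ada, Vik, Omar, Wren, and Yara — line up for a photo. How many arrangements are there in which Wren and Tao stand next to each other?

80640

Treat {Wren, Tao} as a single unit. There are 8 units to order, and the pair itself can be ordered 2 ways.
That gives 2 × 8! = 2 × 40320 = 80640.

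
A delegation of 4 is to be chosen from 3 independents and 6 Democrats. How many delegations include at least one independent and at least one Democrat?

111

Total 4-person selections from all 9: C(9,4) = 126.
Selections missing a whole group: no independents → C(6,4) = 15; no Democrats → C(3,4) = 0.
Both groups omitted at once is impossible, so 126 − 15 = 111.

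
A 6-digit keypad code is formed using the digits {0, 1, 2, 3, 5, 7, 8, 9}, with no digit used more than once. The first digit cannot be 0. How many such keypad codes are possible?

The first digit has 8−1 = 7 choices (anything except 0).
The remaining 5 digits are filled from the other 7 symbols without repetition: 7 × 6 × 5 × 4 × 3 = 2520.
Total: 7 × 2520 = 17640.

17640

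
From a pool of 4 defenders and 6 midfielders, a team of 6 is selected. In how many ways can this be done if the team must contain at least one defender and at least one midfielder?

209

With no constraint there are C(10,6) = 210 possible selections.
Subtract selections that omit an entire group: no defenders → C(6,6) = 1; no midfielders → C(4,6) = 0.
Both groups omitted at once is impossible, so 210 − 1 = 209.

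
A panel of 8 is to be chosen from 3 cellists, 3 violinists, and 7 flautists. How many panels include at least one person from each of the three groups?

1197

Total 8-person selections from all 13: C(13,8) = 1287.
Subtract selections that omit an entire group: no cellists → C(10,8) = 45; no violinists → C(10,8) = 45; no flautists → C(6,8) = 0.
Add back selections omitting two groups (i.e. drawn from a single group): C(3,8) + C(3,8) + C(7,8) = 0.
By inclusion–exclusion: 1287 − 90 + 0 = 1197.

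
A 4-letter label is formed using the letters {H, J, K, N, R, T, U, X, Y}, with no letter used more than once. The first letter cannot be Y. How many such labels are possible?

The first letter has 9−1 = 8 choices (anything except Y).
The remaining 3 letters are filled from the other 8 symbols without repetition: 8 × 7 × 6 = 336.
Total: 8 × 336 = 2688.

2688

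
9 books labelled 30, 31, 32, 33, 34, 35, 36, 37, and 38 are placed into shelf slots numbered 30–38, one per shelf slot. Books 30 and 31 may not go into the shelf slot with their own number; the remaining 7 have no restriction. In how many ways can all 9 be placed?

Let Aᵢ (for i ∈ {30, 31}) be the placements that put book i in its forbidden shelf slot. Any j of these fix j positions, leaving (9−j)! ways to fill the rest, and there are C(2,j) ways to pick which j.
By inclusion–exclusion, the number of valid placements is Σ_{j=0}^{2} (−1)^j C(2,j)·(9−j)!.
Computing: 362880 − 80640 + 5040 = 287280.

287280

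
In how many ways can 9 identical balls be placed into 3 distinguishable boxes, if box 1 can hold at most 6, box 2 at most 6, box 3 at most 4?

28

By stars and bars, unrestricted non-negative solutions to x_1+…+x_3 = 9 number C(9+2,2) = 55.
Subtract solutions that violate a single cap (substitute x_i' = x_i − (cap_i+1)): x_1 ≥ 7 gives C(4,2) = 6; x_2 ≥ 7 gives C(4,2) = 6; x_3 ≥ 5 gives C(6,2) = 15. Together 27.
No two caps can be exceeded simultaneously, so the pair terms are all 0.
By inclusion–exclusion the count is 55 − 27 + 0 = 28.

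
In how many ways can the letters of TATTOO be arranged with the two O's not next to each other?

40

There are 6!/(3!·2!) = 60 arrangements of TATTOO in total.
If the two O's are adjacent, glue them into one block, leaving 5 items to arrange: (5)!/(3!) = 20 ways.
Hence 60 − 20 = 40.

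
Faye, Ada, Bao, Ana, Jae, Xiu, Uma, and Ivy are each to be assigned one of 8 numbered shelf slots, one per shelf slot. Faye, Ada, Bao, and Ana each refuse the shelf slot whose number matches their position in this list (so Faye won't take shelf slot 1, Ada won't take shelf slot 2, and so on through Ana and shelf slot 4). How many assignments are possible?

24024

Let Aᵢ (for 1 ≤ i ≤ 4) be the placements that put person i in their forbidden shelf slot. Any j of these fix j positions, leaving (8−j)! ways to fill the rest, and there are C(4,j) ways to pick which j.
By inclusion–exclusion, the number of valid placements is Σ_{j=0}^{4} (−1)^j C(4,j)·(8−j)!.
Computing: 40320 − 20160 + 4320 − 480 + 24 = 24024.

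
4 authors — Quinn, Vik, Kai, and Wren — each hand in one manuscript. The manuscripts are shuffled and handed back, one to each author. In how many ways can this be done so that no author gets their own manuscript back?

This is the derangement count D_4: permutations of 4 items with no fixed point.
By inclusion–exclusion this is Σ_{j=0}^{4} (−1)^j C(4,j)·(4−j)!.
Computing: 24 − 24 + 12 − 4 + 1 = 9.

9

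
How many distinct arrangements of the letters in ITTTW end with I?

4

With the last slot taken by I, it remains to arrange the other 4 letters (TTTW).
Those 4 letters have T appearing 3 times, giving (4)!/(3!) = 4.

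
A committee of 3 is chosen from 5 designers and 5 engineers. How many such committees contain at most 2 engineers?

Split by how many engineers are chosen (0 through 2).
Sum: C(5,0)·C(5,3) + C(5,1)·C(5,2) + C(5,2)·C(5,1) = 10 + 50 + 50 = 110.

110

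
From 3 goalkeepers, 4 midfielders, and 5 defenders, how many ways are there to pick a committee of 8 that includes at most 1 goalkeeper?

Split by how many goalkeepers are chosen (0 through 1).
Sum: C(3,0)·C(9,8) + C(3,1)·C(9,7) = 9 + 108 = 117.

117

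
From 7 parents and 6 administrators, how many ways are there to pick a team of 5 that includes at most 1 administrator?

231

Split by how many administrators are chosen (0 through 1).
Sum: C(6,0)·C(7,5) + C(6,1)·C(7,4) = 21 + 210 = 231.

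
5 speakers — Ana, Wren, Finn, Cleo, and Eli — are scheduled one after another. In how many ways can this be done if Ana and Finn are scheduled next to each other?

Glue Ana and Finn into one block (2 internal orders), leaving 4 units to arrange in a row.
So the count is 2·(4)! = 48.

48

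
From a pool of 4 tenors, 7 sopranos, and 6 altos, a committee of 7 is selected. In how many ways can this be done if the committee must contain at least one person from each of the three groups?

17283

Unrestricted: C(17,7) = 19448 ways to pick any 7 of the 17.
Subtract selections that omit an entire group: no tenors → C(13,7) = 1716; no sopranos → C(10,7) = 120; no altos → C(11,7) = 330.
Add back selections omitting two groups (i.e. drawn from a single group): C(4,7) + C(7,7) + C(6,7) = 1.
By inclusion–exclusion: 19448 − 2166 + 1 = 17283.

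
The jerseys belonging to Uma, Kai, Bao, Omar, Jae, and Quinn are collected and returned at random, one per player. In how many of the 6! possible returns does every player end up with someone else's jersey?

Count assignments avoiding every fixed point. For any j of the 6 players fixed to their old jersey, the other 6−j can be arranged in (6−j)! ways.
By inclusion–exclusion this is Σ_{j=0}^{6} (−1)^j C(6,j)·(6−j)!.
Computing: 720 − 720 + 360 − 120 + 30 − 6 + 1 = 265.

265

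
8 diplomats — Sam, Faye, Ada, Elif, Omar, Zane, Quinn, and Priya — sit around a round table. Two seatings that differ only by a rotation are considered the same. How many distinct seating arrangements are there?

5040

Seat Sam anywhere (absorbing the rotational symmetry), then permute the other 7: (7)! = 5040.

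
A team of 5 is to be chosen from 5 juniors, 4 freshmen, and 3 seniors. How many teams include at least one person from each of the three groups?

Total 5-person selections from all 12: C(12,5) = 792.
Selections missing a whole group: no juniors → C(7,5) = 21; no freshmen → C(8,5) = 56; no seniors → C(9,5) = 126.
Add back selections omitting two groups (i.e. drawn from a single group): C(5,5) + C(4,5) + C(3,5) = 1.
By inclusion–exclusion: 792 − 203 + 1 = 590.

590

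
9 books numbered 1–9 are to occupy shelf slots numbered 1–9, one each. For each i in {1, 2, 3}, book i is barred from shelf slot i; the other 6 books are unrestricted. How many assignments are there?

256320

Let Aᵢ (for i ∈ {1, 2, 3}) be the placements that put book i in its forbidden shelf slot. Any j of these fix j positions, leaving (9−j)! ways to fill the rest, and there are C(3,j) ways to pick which j.
By inclusion–exclusion, the number of valid placements is Σ_{j=0}^{3} (−1)^j C(3,j)·(9−j)!.
Computing: 362880 − 120960 + 15120 − 720 = 256320.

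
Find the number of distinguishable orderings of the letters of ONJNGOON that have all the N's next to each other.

Treat the 3 copies of N as a single block. The multiset to arrange is then {NNN, G, J, O, O, O}, 6 items in all.
That gives (6)!/(3!) = 120 arrangements.

120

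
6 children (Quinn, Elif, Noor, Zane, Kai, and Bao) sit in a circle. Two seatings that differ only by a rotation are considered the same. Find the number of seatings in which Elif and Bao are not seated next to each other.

72

All circular seatings of 6 people number (5)! = 120.
Seatings with Elif beside Bao: treat them as a block with 2 internal orders, giving 2 × (4)! = 48.
Subtracting, 120 − 48 = 72.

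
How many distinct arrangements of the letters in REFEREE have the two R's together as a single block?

Treat the 2 copies of R as a single block. The multiset to arrange is then {RR, E, E, E, E, F}, 6 items in all.
That gives (6)!/(4!) = 30 arrangements.

30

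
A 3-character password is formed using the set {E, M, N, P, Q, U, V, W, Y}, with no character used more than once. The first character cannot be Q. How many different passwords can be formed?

The first character has 9−1 = 8 choices (anything except Q).
The remaining 2 characters are filled from the other 8 symbols without repetition: 8 × 7 = 56.
Total: 8 × 56 = 448.

448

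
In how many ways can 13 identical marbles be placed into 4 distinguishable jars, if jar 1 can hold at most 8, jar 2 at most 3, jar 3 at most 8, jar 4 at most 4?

142

By stars and bars, unrestricted non-negative solutions to x_1+…+x_4 = 13 number C(13+3,3) = 560.
Subtract solutions that violate a single cap (substitute x_i' = x_i − (cap_i+1)): x_1 ≥ 9 gives C(7,3) = 35; x_2 ≥ 4 gives C(12,3) = 220; x_3 ≥ 9 gives C(7,3) = 35; x_4 ≥ 5 gives C(11,3) = 165. Together 455.
Add back pairs where two caps are both exceeded: 1 + 0 + 0 + 1 + 35 + 0 = 37.
By inclusion–exclusion the count is 560 − 455 + 37 = 142.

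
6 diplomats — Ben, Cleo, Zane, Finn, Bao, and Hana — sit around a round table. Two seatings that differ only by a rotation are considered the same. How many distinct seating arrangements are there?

120

Seat Ben anywhere (absorbing the rotational symmetry), then permute the other 5: (5)! = 120.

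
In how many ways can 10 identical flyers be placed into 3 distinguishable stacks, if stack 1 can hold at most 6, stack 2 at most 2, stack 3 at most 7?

By stars and bars, unrestricted non-negative solutions to x_1+…+x_3 = 10 number C(10+2,2) = 66.
Subtract solutions that violate a single cap (substitute x_i' = x_i − (cap_i+1)): x_1 ≥ 7 gives C(5,2) = 10; x_2 ≥ 3 gives C(9,2) = 36; x_3 ≥ 8 gives C(4,2) = 6. Together 52.
Add back pairs where two caps are both exceeded: 1 + 0 + 0 = 1.
By inclusion–exclusion the count is 66 − 52 + 1 = 15.

15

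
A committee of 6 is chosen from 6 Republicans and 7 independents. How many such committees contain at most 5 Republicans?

Split by how many Republicans are chosen (0 through 5).
Sum: C(6,0)·C(7,6) + C(6,1)·C(7,5) + C(6,2)·C(7,4) + C(6,3)·C(7,3) + C(6,4)·C(7,2) + C(6,5)·C(7,1) = 7 + 126 + 525 + 700 + 315 + 42 = 1715.

1715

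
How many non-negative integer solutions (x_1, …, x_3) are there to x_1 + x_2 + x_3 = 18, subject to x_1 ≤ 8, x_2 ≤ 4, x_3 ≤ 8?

Ignoring the caps, the number of non-negative solutions to x_1+…+x_3 = 18 is C(20,2) = 190.
Subtract solutions that violate a single cap (substitute x_i' = x_i − (cap_i+1)): x_1 ≥ 9 gives C(11,2) = 55; x_2 ≥ 5 gives C(15,2) = 105; x_3 ≥ 9 gives C(11,2) = 55. Together 215.
Add back pairs where two caps are both exceeded: 15 + 1 + 15 = 31.
By inclusion–exclusion the count is 190 − 215 + 31 = 6.

6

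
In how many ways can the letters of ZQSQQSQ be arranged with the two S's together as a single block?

30

Treat the 2 copies of S as a single block. The multiset to arrange is then {SS, Q, Q, Q, Q, Z}, 6 items in all.
That gives (6)!/(4!) = 30 arrangements.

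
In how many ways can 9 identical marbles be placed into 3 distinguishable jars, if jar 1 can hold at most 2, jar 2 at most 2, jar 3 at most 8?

Ignoring the caps, the number of non-negative solutions to x_1+…+x_3 = 9 is C(11,2) = 55.
Subtract solutions that violate a single cap (substitute x_i' = x_i − (cap_i+1)): x_1 ≥ 3 gives C(8,2) = 28; x_2 ≥ 3 gives C(8,2) = 28; x_3 ≥ 9 gives C(2,2) = 1. Together 57.
Add back pairs where two caps are both exceeded: 10 + 0 + 0 = 10.
By inclusion–exclusion the count is 55 − 57 + 10 = 8.

8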